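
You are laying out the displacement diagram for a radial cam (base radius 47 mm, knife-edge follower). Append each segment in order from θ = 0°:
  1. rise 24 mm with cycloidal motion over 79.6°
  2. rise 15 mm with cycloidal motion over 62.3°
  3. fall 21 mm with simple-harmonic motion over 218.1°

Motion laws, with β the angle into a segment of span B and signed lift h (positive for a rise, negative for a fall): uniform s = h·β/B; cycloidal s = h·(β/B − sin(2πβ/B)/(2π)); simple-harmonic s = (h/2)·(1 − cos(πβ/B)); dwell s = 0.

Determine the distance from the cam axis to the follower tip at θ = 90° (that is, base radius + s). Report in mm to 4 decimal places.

seg 1 [0°–79.6°] cycloidal, h=24: full span → s += 24 → s = 24.0000
seg 2 [79.6°–141.9°] cycloidal, h=15: θ=90° here. β=10.4, B=62.3. 15·(0.1669 − sin(2π·0.1669)/(2π)) = 0.4345 → s = 24.4345
radial distance = base radius + s = 47 + 24.4345 = 71.4345

71.4345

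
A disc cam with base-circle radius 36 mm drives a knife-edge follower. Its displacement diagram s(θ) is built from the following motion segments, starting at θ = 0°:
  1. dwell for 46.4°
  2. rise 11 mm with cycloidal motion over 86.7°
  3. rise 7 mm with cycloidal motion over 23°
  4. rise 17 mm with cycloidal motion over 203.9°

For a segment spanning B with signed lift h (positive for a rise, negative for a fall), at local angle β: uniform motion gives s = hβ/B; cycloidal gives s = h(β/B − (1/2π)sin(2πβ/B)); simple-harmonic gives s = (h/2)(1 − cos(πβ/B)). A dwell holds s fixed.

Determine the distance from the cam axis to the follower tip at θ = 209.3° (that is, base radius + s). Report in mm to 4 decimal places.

seg 1 [0°–46.4°] dwell: s stays 0.0000
seg 2 [46.4°–133.1°] cycloidal, h=11: full span → s += 11 → s = 11.0000
seg 3 [133.1°–156.1°] cycloidal, h=7: full span → s += 7 → s = 18.0000
seg 4 [156.1°–360°] cycloidal, h=17: θ=209.3° here. β=53.2, B=203.9. 17·(0.2609 − sin(2π·0.2609)/(2π)) = 1.7362 → s = 19.7362
radial distance = base radius + s = 36 + 19.7362 = 55.7362

55.7362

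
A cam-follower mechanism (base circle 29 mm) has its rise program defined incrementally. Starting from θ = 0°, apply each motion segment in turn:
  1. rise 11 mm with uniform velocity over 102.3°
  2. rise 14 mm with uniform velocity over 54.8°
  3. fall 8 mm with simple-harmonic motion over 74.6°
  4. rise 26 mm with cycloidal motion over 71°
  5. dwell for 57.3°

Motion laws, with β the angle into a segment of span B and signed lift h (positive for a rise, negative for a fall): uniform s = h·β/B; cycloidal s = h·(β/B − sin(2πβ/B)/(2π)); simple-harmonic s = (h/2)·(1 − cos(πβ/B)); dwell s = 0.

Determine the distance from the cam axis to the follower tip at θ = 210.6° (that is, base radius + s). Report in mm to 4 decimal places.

seg 1 [0°–102.3°] uniform, h=11: full span → s += 11 → s = 11.0000
seg 2 [102.3°–157.1°] uniform, h=14: full span → s += 14 → s = 25.0000
seg 3 [157.1°–231.7°] simple-harmonic, h=-8: θ=210.6° here. β=53.5, B=74.6. -8/2·(1 − cos(π·0.7172)) = -6.5221 → s = 18.4779
radial distance = base radius + s = 29 + 18.4779 = 47.4779

47.4779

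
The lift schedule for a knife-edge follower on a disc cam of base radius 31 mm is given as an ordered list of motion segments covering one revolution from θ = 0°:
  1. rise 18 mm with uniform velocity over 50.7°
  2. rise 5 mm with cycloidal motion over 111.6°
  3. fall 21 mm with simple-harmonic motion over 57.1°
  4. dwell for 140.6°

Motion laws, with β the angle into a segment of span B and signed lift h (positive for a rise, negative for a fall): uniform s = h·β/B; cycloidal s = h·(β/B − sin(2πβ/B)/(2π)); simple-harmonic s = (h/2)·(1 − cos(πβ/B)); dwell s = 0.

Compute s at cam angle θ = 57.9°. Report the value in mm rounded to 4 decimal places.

seg 1 [0°–50.7°] uniform, h=18: full span → s += 18 → s = 18.0000
seg 2 [50.7°–162.3°] cycloidal, h=5: θ=57.9° here. β=7.2, B=111.6. 5·(0.0645 − sin(2π·0.0645)/(2π)) = 0.0088 → s = 18.0088

18.0088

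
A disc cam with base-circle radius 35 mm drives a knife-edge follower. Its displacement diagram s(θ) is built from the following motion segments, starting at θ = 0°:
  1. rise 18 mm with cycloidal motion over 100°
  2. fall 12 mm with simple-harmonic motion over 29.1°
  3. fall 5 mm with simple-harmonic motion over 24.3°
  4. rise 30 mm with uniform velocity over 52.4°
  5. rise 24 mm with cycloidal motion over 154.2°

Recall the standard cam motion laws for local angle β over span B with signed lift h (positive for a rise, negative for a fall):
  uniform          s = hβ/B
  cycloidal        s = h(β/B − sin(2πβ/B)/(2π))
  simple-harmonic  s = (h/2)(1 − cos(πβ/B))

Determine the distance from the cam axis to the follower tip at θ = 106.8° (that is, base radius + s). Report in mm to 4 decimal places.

seg 1 [0°–100°] cycloidal, h=18: full span → s += 18 → s = 18.0000
seg 2 [100°–129.1°] simple-harmonic, h=-12: θ=106.8° here. β=6.8, B=29.1. -12/2·(1 − cos(π·0.2337)) = -1.5455 → s = 16.4545
radial distance = base radius + s = 35 + 16.4545 = 51.4545

51.4545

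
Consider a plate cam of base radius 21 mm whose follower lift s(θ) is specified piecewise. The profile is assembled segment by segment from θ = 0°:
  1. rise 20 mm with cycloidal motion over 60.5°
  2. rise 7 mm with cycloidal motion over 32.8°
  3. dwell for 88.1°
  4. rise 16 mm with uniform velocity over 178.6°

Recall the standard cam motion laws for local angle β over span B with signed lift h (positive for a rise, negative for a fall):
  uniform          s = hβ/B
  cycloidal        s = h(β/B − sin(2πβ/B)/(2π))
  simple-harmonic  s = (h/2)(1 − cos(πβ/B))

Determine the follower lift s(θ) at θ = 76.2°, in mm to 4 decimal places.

seg 1 [0°–60.5°] cycloidal, h=20: full span → s += 20 → s = 20.0000
seg 2 [60.5°–93.3°] cycloidal, h=7: θ=76.2° here. β=15.7, B=32.8. 7·(0.4787 − sin(2π·0.4787)/(2π)) = 3.2017 → s = 23.2017

23.2017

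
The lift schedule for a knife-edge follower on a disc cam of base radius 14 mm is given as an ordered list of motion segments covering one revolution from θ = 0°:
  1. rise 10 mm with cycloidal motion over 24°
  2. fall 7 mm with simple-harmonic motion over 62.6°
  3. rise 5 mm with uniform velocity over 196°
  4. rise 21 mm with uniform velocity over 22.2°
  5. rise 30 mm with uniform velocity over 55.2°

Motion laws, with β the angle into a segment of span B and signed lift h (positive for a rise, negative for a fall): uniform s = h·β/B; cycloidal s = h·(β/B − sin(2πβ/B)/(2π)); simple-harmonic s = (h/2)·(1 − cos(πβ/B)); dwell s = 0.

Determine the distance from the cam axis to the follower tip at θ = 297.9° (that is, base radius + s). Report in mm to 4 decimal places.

seg 1 [0°–24°] cycloidal, h=10: full span → s += 10 → s = 10.0000
seg 2 [24°–86.6°] simple-harmonic, h=-7: full span → s += -7 → s = 3.0000
seg 3 [86.6°–282.6°] uniform, h=5: full span → s += 5 → s = 8.0000
seg 4 [282.6°–304.8°] uniform, h=21: θ=297.9° here. β=15.3, B=22.2. 21·15.3/22.2 = 14.4730 → s = 22.4730
radial distance = base radius + s = 14 + 22.4730 = 36.4730

36.4730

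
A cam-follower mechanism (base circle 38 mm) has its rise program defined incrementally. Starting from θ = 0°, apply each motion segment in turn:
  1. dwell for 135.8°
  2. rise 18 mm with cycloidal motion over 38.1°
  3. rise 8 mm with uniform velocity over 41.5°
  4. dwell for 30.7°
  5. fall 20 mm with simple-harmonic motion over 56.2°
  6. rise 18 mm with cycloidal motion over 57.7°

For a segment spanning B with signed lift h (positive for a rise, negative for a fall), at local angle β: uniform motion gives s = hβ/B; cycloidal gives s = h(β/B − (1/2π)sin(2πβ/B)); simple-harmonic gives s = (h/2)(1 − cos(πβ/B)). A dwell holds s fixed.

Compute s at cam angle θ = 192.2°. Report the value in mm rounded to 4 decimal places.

seg 1 [0°–135.8°] dwell: s stays 0.0000
seg 2 [135.8°–173.9°] cycloidal, h=18: full span → s += 18 → s = 18.0000
seg 3 [173.9°–215.4°] uniform, h=8: θ=192.2° here. β=18.3, B=41.5. 8·18.3/41.5 = 3.5277 → s = 21.5277

21.5277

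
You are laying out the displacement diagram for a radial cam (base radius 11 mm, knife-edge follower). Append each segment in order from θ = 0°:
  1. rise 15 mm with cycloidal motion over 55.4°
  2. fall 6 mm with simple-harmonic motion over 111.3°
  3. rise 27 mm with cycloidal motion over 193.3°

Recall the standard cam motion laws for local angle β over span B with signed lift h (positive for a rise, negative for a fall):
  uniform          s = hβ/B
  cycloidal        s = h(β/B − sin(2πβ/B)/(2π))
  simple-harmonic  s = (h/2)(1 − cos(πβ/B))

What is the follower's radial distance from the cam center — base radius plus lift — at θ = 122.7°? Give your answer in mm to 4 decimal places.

seg 1 [0°–55.4°] cycloidal, h=15: full span → s += 15 → s = 15.0000
seg 2 [55.4°–166.7°] simple-harmonic, h=-6: θ=122.7° here. β=67.3, B=111.3. -6/2·(1 − cos(π·0.6047)) = -3.9688 → s = 11.0312
radial distance = base radius + s = 11 + 11.0312 = 22.0312

22.0312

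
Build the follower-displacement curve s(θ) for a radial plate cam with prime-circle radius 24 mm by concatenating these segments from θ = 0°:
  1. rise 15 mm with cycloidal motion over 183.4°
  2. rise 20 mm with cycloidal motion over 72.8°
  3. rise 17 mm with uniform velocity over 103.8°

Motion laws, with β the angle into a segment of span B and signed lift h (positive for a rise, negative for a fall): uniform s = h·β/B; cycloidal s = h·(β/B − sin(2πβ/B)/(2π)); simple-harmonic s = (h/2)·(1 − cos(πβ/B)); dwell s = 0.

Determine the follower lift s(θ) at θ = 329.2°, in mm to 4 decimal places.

seg 1 [0°–183.4°] cycloidal, h=15: full span → s += 15 → s = 15.0000
seg 2 [183.4°–256.2°] cycloidal, h=20: full span → s += 20 → s = 35.0000
seg 3 [256.2°–360°] uniform, h=17: θ=329.2° here. β=73, B=103.8. 17·73/103.8 = 11.9557 → s = 46.9557

46.9557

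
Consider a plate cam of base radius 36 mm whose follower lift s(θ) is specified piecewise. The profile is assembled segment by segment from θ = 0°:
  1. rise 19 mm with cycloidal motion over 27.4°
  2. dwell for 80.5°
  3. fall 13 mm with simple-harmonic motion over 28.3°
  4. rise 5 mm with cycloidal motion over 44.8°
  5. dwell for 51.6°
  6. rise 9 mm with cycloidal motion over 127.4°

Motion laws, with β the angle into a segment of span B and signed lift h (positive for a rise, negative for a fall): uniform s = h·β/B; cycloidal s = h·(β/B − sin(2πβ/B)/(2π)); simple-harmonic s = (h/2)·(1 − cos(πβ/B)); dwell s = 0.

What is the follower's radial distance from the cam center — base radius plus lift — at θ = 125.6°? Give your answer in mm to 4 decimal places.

seg 1 [0°–27.4°] cycloidal, h=19: full span → s += 19 → s = 19.0000
seg 2 [27.4°–107.9°] dwell: s stays 19.0000
seg 3 [107.9°–136.2°] simple-harmonic, h=-13: θ=125.6° here. β=17.7, B=28.3. -13/2·(1 − cos(π·0.6254)) = -8.9958 → s = 10.0042
radial distance = base radius + s = 36 + 10.0042 = 46.0042

46.0042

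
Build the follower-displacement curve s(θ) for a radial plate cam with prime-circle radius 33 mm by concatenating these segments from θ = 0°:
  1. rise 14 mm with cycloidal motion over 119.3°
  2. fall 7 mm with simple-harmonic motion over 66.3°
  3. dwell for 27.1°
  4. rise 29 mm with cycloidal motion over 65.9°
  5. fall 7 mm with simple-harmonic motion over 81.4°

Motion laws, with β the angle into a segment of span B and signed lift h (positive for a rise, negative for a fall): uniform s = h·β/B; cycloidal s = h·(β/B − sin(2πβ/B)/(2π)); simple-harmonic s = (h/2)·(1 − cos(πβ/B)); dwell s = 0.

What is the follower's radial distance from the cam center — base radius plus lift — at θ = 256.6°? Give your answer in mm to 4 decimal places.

seg 1 [0°–119.3°] cycloidal, h=14: full span → s += 14 → s = 14.0000
seg 2 [119.3°–185.6°] simple-harmonic, h=-7: full span → s += -7 → s = 7.0000
seg 3 [185.6°–212.7°] dwell: s stays 7.0000
seg 4 [212.7°–278.6°] cycloidal, h=29: θ=256.6° here. β=43.9, B=65.9. 29·(0.6662 − sin(2π·0.6662)/(2π)) = 23.3084 → s = 30.3084
radial distance = base radius + s = 33 + 30.3084 = 63.3084

63.3084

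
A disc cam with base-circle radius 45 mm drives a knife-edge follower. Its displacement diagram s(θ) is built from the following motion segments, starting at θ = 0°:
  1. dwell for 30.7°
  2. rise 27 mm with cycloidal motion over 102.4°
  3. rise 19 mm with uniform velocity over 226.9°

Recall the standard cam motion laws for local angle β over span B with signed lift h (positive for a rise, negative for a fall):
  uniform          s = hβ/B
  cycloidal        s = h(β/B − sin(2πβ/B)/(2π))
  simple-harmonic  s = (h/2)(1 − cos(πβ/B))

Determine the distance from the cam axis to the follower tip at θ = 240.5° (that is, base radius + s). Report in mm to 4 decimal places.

seg 1 [0°–30.7°] dwell: s stays 0.0000
seg 2 [30.7°–133.1°] cycloidal, h=27: full span → s += 27 → s = 27.0000
seg 3 [133.1°–360°] uniform, h=19: θ=240.5° here. β=107.4, B=226.9. 19·107.4/226.9 = 8.9934 → s = 35.9934
radial distance = base radius + s = 45 + 35.9934 = 80.9934

80.9934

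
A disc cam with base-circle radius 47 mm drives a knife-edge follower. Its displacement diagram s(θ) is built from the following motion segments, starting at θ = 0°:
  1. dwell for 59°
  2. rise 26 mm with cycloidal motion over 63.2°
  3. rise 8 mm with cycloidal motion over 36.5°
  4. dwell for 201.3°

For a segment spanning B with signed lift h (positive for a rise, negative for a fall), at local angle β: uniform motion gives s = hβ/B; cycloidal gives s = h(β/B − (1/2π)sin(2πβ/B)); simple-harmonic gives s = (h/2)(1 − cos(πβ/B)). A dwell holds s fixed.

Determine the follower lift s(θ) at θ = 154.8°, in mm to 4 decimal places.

seg 1 [0°–59°] dwell: s stays 0.0000
seg 2 [59°–122.2°] cycloidal, h=26: full span → s += 26 → s = 26.0000
seg 3 [122.2°–158.7°] cycloidal, h=8: θ=154.8° here. β=32.6, B=36.5. 8·(0.8932 − sin(2π·0.8932)/(2π)) = 7.9372 → s = 33.9372

33.9372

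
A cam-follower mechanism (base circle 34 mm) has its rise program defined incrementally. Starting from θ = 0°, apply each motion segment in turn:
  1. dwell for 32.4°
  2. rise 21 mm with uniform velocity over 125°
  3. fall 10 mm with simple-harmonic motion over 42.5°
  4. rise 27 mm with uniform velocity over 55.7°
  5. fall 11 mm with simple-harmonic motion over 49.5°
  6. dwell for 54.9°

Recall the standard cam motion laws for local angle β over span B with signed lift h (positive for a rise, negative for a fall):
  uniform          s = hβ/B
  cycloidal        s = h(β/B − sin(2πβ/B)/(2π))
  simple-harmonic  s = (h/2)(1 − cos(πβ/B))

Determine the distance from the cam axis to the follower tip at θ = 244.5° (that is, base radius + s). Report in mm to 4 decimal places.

seg 1 [0°–32.4°] dwell: s stays 0.0000
seg 2 [32.4°–157.4°] uniform, h=21: full span → s += 21 → s = 21.0000
seg 3 [157.4°–199.9°] simple-harmonic, h=-10: full span → s += -10 → s = 11.0000
seg 4 [199.9°–255.6°] uniform, h=27: θ=244.5° here. β=44.6, B=55.7. 27·44.6/55.7 = 21.6194 → s = 32.6194
radial distance = base radius + s = 34 + 32.6194 = 66.6194

66.6194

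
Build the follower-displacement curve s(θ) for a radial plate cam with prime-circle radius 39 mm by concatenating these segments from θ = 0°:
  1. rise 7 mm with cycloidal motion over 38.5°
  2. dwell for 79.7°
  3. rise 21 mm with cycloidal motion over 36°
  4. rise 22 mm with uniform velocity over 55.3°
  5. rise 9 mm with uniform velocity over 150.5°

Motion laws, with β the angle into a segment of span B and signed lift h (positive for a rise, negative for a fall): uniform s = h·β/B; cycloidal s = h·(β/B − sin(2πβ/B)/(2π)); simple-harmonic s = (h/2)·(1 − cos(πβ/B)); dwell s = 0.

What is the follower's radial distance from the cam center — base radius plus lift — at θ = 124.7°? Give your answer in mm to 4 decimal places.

seg 1 [0°–38.5°] cycloidal, h=7: full span → s += 7 → s = 7.0000
seg 2 [38.5°–118.2°] dwell: s stays 7.0000
seg 3 [118.2°–154.2°] cycloidal, h=21: θ=124.7° here. β=6.5, B=36. 21·(0.1806 − sin(2π·0.1806)/(2π)) = 0.7626 → s = 7.7626
radial distance = base radius + s = 39 + 7.7626 = 46.7626

46.7626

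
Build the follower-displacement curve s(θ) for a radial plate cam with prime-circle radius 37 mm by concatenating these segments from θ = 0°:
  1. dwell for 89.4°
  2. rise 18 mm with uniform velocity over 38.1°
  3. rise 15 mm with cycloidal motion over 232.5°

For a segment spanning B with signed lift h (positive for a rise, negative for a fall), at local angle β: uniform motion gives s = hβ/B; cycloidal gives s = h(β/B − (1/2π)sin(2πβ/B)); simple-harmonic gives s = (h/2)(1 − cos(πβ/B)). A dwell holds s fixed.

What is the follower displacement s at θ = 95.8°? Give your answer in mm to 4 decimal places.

seg 1 [0°–89.4°] dwell: s stays 0.0000
seg 2 [89.4°–127.5°] uniform, h=18: θ=95.8° here. β=6.4, B=38.1. 18·6.4/38.1 = 3.0236 → s = 3.0236

3.0236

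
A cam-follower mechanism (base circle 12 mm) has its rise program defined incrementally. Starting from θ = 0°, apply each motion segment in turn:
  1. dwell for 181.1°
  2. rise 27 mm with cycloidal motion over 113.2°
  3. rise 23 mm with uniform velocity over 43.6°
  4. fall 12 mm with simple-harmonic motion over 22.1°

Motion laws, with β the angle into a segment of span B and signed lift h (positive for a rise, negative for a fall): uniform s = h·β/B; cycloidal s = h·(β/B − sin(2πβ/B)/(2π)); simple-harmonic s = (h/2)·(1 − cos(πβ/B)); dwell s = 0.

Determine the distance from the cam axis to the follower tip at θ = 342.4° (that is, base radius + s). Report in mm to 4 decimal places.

seg 1 [0°–181.1°] dwell: s stays 0.0000
seg 2 [181.1°–294.3°] cycloidal, h=27: full span → s += 27 → s = 27.0000
seg 3 [294.3°–337.9°] uniform, h=23: full span → s += 23 → s = 50.0000
seg 4 [337.9°–360°] simple-harmonic, h=-12: θ=342.4° here. β=4.5, B=22.1. -12/2·(1 − cos(π·0.2036)) = -1.1863 → s = 48.8137
radial distance = base radius + s = 12 + 48.8137 = 60.8137

60.8137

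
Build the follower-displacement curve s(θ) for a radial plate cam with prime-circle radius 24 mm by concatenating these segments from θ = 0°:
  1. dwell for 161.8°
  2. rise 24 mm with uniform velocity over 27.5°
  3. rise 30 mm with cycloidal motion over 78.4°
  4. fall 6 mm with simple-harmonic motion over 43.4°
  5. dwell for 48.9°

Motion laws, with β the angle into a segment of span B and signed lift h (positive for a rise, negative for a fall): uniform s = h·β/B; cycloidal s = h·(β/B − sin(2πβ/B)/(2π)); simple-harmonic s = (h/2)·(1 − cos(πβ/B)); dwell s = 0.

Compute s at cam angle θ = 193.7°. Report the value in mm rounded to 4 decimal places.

seg 1 [0°–161.8°] dwell: s stays 0.0000
seg 2 [161.8°–189.3°] uniform, h=24: full span → s += 24 → s = 24.0000
seg 3 [189.3°–267.7°] cycloidal, h=30: θ=193.7° here. β=4.4, B=78.4. 30·(0.0561 − sin(2π·0.0561)/(2π)) = 0.0347 → s = 24.0347

24.0347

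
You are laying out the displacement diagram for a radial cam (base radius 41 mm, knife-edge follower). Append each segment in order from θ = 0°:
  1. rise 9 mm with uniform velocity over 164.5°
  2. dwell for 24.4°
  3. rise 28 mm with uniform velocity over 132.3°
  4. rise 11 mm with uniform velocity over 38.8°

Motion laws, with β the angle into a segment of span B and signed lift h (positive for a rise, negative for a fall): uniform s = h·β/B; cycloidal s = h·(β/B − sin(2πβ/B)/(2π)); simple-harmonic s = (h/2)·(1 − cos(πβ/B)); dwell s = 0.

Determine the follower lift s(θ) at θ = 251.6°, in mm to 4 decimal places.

seg 1 [0°–164.5°] uniform, h=9: full span → s += 9 → s = 9.0000
seg 2 [164.5°–188.9°] dwell: s stays 9.0000
seg 3 [188.9°–321.2°] uniform, h=28: θ=251.6° here. β=62.7, B=132.3. 28·62.7/132.3 = 13.2698 → s = 22.2698

22.2698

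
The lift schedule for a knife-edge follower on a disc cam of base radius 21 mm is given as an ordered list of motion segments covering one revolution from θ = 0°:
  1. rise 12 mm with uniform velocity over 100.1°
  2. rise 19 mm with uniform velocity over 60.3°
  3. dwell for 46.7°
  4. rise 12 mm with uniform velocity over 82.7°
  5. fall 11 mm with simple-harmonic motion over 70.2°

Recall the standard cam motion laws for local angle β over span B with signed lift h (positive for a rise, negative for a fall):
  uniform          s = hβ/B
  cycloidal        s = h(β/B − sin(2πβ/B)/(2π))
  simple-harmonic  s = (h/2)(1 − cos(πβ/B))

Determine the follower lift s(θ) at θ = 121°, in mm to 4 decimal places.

seg 1 [0°–100.1°] uniform, h=12: full span → s += 12 → s = 12.0000
seg 2 [100.1°–160.4°] uniform, h=19: θ=121° here. β=20.9, B=60.3. 19·20.9/60.3 = 6.5854 → s = 18.5854

18.5854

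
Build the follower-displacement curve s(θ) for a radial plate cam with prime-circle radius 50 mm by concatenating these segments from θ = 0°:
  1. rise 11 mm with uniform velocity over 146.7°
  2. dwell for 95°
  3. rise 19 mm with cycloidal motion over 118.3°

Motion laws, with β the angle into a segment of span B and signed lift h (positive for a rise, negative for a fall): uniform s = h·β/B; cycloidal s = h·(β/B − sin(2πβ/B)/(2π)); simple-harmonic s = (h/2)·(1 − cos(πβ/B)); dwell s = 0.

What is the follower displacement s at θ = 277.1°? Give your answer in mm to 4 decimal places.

seg 1 [0°–146.7°] uniform, h=11: full span → s += 11 → s = 11.0000
seg 2 [146.7°–241.7°] dwell: s stays 11.0000
seg 3 [241.7°–360°] cycloidal, h=19: θ=277.1° here. β=35.4, B=118.3. 19·(0.2992 − sin(2π·0.2992)/(2π)) = 2.8052 → s = 13.8052

13.8052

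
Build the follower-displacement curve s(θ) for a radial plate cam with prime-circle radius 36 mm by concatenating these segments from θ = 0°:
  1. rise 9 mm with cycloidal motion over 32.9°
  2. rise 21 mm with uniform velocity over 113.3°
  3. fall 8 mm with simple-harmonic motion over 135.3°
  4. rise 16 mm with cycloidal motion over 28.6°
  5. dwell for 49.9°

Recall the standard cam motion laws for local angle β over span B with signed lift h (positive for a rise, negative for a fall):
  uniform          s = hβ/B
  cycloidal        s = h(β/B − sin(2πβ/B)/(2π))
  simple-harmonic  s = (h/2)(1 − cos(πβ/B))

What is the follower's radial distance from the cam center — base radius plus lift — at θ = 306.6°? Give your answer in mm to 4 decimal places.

seg 1 [0°–32.9°] cycloidal, h=9: full span → s += 9 → s = 9.0000
seg 2 [32.9°–146.2°] uniform, h=21: full span → s += 21 → s = 30.0000
seg 3 [146.2°–281.5°] simple-harmonic, h=-8: full span → s += -8 → s = 22.0000
seg 4 [281.5°–310.1°] cycloidal, h=16: θ=306.6° here. β=25.1, B=28.6. 16·(0.8776 − sin(2π·0.8776)/(2π)) = 15.8127 → s = 37.8127
radial distance = base radius + s = 36 + 37.8127 = 73.8127

73.8127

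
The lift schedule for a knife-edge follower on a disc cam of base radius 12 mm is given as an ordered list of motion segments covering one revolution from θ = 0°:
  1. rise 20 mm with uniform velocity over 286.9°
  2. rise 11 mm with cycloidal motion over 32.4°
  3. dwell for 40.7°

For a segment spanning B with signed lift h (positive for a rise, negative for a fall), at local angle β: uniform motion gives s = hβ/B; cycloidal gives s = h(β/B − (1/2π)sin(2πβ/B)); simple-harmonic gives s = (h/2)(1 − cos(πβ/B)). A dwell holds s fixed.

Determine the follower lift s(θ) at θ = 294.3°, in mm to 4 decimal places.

seg 1 [0°–286.9°] uniform, h=20: full span → s += 20 → s = 20.0000
seg 2 [286.9°–319.3°] cycloidal, h=11: θ=294.3° here. β=7.4, B=32.4. 11·(0.2284 − sin(2π·0.2284)/(2π)) = 0.7777 → s = 20.7777

20.7777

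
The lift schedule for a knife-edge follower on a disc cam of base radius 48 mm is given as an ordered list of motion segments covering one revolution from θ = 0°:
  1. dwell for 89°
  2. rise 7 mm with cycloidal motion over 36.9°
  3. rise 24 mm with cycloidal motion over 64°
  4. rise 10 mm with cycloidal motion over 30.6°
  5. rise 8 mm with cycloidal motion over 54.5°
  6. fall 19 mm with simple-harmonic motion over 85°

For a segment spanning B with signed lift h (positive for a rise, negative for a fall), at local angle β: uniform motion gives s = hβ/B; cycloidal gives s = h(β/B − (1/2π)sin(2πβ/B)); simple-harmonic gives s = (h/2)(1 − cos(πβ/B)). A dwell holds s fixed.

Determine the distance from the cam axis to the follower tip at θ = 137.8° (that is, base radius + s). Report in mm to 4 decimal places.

seg 1 [0°–89°] dwell: s stays 0.0000
seg 2 [89°–125.9°] cycloidal, h=7: full span → s += 7 → s = 7.0000
seg 3 [125.9°–189.9°] cycloidal, h=24: θ=137.8° here. β=11.9, B=64. 24·(0.1859 − sin(2π·0.1859)/(2π)) = 0.9481 → s = 7.9481
radial distance = base radius + s = 48 + 7.9481 = 55.9481

55.9481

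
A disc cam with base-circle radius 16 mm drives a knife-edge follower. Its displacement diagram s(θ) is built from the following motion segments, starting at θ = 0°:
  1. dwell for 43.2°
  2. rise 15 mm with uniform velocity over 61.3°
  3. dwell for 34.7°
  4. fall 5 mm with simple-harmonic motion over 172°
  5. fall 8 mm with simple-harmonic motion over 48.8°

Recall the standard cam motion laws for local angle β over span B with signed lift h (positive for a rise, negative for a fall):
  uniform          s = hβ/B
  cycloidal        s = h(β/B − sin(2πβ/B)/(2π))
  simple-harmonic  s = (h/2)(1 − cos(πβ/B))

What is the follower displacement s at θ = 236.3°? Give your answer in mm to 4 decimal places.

seg 1 [0°–43.2°] dwell: s stays 0.0000
seg 2 [43.2°–104.5°] uniform, h=15: full span → s += 15 → s = 15.0000
seg 3 [104.5°–139.2°] dwell: s stays 15.0000
seg 4 [139.2°–311.2°] simple-harmonic, h=-5: θ=236.3° here. β=97.1, B=172. -5/2·(1 − cos(π·0.5645)) = -3.0034 → s = 11.9966

11.9966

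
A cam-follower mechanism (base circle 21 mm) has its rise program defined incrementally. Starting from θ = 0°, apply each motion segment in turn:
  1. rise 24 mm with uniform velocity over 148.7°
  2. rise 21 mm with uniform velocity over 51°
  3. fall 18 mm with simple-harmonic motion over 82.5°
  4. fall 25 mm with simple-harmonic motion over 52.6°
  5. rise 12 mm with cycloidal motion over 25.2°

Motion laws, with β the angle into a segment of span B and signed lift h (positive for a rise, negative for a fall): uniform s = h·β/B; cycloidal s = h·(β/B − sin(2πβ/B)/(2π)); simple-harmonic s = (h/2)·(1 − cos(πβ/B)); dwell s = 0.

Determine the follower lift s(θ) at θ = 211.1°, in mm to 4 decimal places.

seg 1 [0°–148.7°] uniform, h=24: full span → s += 24 → s = 24.0000
seg 2 [148.7°–199.7°] uniform, h=21: full span → s += 21 → s = 45.0000
seg 3 [199.7°–282.2°] simple-harmonic, h=-18: θ=211.1° here. β=11.4, B=82.5. -18/2·(1 − cos(π·0.1382)) = -0.8348 → s = 44.1652

44.1652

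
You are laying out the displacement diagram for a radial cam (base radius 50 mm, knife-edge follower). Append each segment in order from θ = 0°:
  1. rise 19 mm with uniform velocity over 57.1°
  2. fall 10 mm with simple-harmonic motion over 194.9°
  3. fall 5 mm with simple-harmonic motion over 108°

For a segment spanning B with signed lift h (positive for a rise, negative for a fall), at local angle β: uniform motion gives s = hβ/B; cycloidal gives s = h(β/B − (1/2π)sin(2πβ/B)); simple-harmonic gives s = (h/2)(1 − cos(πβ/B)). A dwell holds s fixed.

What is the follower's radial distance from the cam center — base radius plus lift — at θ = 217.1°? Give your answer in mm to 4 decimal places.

seg 1 [0°–57.1°] uniform, h=19: full span → s += 19 → s = 19.0000
seg 2 [57.1°–252°] simple-harmonic, h=-10: θ=217.1° here. β=160, B=194.9. -10/2·(1 − cos(π·0.8209)) = -9.2295 → s = 9.7705
radial distance = base radius + s = 50 + 9.7705 = 59.7705

59.7705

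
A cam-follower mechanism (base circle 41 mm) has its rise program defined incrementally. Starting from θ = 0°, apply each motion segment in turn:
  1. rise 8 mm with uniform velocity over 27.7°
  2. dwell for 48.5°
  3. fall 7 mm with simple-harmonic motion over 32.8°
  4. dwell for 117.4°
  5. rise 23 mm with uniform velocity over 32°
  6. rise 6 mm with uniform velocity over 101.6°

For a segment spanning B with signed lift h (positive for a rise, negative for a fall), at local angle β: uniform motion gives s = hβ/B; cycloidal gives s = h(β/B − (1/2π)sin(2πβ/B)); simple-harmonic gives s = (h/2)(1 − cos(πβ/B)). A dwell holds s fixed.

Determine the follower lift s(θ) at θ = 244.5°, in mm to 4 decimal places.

seg 1 [0°–27.7°] uniform, h=8: full span → s += 8 → s = 8.0000
seg 2 [27.7°–76.2°] dwell: s stays 8.0000
seg 3 [76.2°–109°] simple-harmonic, h=-7: full span → s += -7 → s = 1.0000
seg 4 [109°–226.4°] dwell: s stays 1.0000
seg 5 [226.4°–258.4°] uniform, h=23: θ=244.5° here. β=18.1, B=32. 23·18.1/32 = 13.0094 → s = 14.0094

14.0094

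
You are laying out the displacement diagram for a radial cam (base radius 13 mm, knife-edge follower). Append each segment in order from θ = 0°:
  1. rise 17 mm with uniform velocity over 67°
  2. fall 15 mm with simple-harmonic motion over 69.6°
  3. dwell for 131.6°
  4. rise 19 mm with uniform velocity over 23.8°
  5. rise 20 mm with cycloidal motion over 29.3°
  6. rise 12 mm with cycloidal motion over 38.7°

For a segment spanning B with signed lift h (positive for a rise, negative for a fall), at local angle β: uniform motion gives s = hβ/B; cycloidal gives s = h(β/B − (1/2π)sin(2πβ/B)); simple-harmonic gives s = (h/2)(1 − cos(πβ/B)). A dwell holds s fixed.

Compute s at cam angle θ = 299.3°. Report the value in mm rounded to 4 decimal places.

seg 1 [0°–67°] uniform, h=17: full span → s += 17 → s = 17.0000
seg 2 [67°–136.6°] simple-harmonic, h=-15: full span → s += -15 → s = 2.0000
seg 3 [136.6°–268.2°] dwell: s stays 2.0000
seg 4 [268.2°–292°] uniform, h=19: full span → s += 19 → s = 21.0000
seg 5 [292°–321.3°] cycloidal, h=20: θ=299.3° here. β=7.3, B=29.3. 20·(0.2491 − sin(2π·0.2491)/(2π)) = 1.7999 → s = 22.7999

22.7999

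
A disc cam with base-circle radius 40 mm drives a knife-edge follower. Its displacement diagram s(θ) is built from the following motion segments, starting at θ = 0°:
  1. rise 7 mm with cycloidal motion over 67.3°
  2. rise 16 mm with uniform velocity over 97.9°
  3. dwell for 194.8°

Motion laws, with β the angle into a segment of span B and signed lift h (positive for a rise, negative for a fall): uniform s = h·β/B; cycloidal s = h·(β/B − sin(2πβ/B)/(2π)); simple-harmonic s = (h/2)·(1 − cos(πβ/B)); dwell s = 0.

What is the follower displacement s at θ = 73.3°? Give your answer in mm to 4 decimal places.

seg 1 [0°–67.3°] cycloidal, h=7: full span → s += 7 → s = 7.0000
seg 2 [67.3°–165.2°] uniform, h=16: θ=73.3° here. β=6, B=97.9. 16·6/97.9 = 0.9806 → s = 7.9806

7.9806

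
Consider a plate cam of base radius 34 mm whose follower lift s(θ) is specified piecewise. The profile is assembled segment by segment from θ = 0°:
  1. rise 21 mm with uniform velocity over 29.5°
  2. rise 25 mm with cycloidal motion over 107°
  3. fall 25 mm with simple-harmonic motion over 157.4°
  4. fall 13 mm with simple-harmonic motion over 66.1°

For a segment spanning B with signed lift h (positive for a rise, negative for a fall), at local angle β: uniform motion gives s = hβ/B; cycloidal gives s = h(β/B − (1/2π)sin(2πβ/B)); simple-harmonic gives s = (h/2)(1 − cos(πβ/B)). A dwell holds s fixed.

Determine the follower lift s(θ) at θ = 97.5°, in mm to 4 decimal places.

seg 1 [0°–29.5°] uniform, h=21: full span → s += 21 → s = 21.0000
seg 2 [29.5°–136.5°] cycloidal, h=25: θ=97.5° here. β=68, B=107. 25·(0.6355 − sin(2π·0.6355)/(2π)) = 18.8809 → s = 39.8809

39.8809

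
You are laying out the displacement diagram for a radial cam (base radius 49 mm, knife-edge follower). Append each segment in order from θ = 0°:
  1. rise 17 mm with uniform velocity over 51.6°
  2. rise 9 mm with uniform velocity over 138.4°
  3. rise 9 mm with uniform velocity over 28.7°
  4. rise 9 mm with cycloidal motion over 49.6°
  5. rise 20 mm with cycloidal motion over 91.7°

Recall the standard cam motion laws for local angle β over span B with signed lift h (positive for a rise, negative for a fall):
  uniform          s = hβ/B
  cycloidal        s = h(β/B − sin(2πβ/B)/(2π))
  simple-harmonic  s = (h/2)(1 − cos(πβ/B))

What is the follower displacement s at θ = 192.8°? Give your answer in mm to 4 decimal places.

seg 1 [0°–51.6°] uniform, h=17: full span → s += 17 → s = 17.0000
seg 2 [51.6°–190°] uniform, h=9: full span → s += 9 → s = 26.0000
seg 3 [190°–218.7°] uniform, h=9: θ=192.8° here. β=2.8, B=28.7. 9·2.8/28.7 = 0.8780 → s = 26.8780

26.8780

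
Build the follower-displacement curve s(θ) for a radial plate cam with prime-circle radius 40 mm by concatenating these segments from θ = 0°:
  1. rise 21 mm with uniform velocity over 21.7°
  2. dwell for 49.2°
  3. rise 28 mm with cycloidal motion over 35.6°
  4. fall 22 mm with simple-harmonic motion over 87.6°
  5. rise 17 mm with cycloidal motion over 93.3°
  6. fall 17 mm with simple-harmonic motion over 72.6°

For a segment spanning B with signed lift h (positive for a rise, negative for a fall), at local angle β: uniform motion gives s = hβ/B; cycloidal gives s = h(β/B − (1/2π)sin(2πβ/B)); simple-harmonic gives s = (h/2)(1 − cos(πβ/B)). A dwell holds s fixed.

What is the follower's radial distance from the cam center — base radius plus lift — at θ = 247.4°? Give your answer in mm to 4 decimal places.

seg 1 [0°–21.7°] uniform, h=21: full span → s += 21 → s = 21.0000
seg 2 [21.7°–70.9°] dwell: s stays 21.0000
seg 3 [70.9°–106.5°] cycloidal, h=28: full span → s += 28 → s = 49.0000
seg 4 [106.5°–194.1°] simple-harmonic, h=-22: full span → s += -22 → s = 27.0000
seg 5 [194.1°–287.4°] cycloidal, h=17: θ=247.4° here. β=53.3, B=93.3. 17·(0.5713 − sin(2π·0.5713)/(2π)) = 10.8833 → s = 37.8833
radial distance = base radius + s = 40 + 37.8833 = 77.8833

77.8833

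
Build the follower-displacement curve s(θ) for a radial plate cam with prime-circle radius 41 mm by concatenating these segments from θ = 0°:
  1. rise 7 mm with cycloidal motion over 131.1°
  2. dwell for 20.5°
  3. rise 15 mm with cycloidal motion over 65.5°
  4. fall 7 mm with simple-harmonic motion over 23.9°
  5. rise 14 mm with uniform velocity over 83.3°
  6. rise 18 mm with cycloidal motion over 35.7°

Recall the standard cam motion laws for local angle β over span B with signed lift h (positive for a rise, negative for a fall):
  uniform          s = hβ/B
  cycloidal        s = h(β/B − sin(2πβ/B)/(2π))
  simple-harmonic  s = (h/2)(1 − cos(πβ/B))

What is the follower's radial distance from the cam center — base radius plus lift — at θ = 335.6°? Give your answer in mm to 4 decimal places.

seg 1 [0°–131.1°] cycloidal, h=7: full span → s += 7 → s = 7.0000
seg 2 [131.1°–151.6°] dwell: s stays 7.0000
seg 3 [151.6°–217.1°] cycloidal, h=15: full span → s += 15 → s = 22.0000
seg 4 [217.1°–241°] simple-harmonic, h=-7: full span → s += -7 → s = 15.0000
seg 5 [241°–324.3°] uniform, h=14: full span → s += 14 → s = 29.0000
seg 6 [324.3°–360°] cycloidal, h=18: θ=335.6° here. β=11.3, B=35.7. 18·(0.3165 − sin(2π·0.3165)/(2π)) = 3.0793 → s = 32.0793
radial distance = base radius + s = 41 + 32.0793 = 73.0793

73.0793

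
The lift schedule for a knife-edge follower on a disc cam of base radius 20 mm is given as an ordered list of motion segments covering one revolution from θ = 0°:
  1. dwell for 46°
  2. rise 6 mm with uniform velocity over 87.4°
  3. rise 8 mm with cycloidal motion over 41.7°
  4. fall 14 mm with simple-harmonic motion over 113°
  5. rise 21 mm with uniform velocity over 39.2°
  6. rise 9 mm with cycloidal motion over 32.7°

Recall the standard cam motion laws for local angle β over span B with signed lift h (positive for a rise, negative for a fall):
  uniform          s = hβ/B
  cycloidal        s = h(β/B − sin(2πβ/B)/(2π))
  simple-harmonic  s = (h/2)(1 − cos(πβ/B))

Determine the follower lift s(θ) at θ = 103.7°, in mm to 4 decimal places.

seg 1 [0°–46°] dwell: s stays 0.0000
seg 2 [46°–133.4°] uniform, h=6: θ=103.7° here. β=57.7, B=87.4. 6·57.7/87.4 = 3.9611 → s = 3.9611

3.9611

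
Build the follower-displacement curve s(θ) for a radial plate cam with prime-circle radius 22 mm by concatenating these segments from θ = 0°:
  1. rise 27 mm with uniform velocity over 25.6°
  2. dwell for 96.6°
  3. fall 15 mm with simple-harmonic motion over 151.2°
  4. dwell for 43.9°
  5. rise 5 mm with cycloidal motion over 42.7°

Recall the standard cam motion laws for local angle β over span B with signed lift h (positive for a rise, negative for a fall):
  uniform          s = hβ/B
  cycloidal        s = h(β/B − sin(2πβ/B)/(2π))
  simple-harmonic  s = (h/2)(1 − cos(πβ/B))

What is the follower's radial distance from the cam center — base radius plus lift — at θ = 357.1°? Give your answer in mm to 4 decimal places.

seg 1 [0°–25.6°] uniform, h=27: full span → s += 27 → s = 27.0000
seg 2 [25.6°–122.2°] dwell: s stays 27.0000
seg 3 [122.2°–273.4°] simple-harmonic, h=-15: full span → s += -15 → s = 12.0000
seg 4 [273.4°–317.3°] dwell: s stays 12.0000
seg 5 [317.3°–360°] cycloidal, h=5: θ=357.1° here. β=39.8, B=42.7. 5·(0.9321 − sin(2π·0.9321)/(2π)) = 4.9898 → s = 16.9898
radial distance = base radius + s = 22 + 16.9898 = 38.9898

38.9898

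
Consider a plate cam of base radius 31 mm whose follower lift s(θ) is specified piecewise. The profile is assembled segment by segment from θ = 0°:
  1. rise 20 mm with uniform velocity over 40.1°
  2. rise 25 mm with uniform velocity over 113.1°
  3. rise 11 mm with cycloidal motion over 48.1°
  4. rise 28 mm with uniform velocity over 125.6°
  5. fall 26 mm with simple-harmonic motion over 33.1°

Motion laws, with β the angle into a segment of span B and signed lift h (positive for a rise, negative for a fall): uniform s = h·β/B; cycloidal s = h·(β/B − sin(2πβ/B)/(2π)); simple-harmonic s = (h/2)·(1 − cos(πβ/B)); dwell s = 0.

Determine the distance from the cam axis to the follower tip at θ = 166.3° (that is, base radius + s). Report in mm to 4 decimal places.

seg 1 [0°–40.1°] uniform, h=20: full span → s += 20 → s = 20.0000
seg 2 [40.1°–153.2°] uniform, h=25: full span → s += 25 → s = 45.0000
seg 3 [153.2°–201.3°] cycloidal, h=11: θ=166.3° here. β=13.1, B=48.1. 11·(0.2723 − sin(2π·0.2723)/(2π)) = 1.2624 → s = 46.2624
radial distance = base radius + s = 31 + 46.2624 = 77.2624

77.2624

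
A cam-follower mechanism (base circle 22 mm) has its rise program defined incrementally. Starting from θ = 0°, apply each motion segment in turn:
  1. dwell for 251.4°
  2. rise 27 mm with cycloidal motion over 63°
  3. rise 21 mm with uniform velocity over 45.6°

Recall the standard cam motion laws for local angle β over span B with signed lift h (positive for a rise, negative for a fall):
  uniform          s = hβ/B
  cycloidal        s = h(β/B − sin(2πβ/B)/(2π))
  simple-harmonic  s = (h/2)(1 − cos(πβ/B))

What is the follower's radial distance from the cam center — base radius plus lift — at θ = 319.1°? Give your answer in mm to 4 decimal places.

seg 1 [0°–251.4°] dwell: s stays 0.0000
seg 2 [251.4°–314.4°] cycloidal, h=27: full span → s += 27 → s = 27.0000
seg 3 [314.4°–360°] uniform, h=21: θ=319.1° here. β=4.7, B=45.6. 21·4.7/45.6 = 2.1645 → s = 29.1645
radial distance = base radius + s = 22 + 29.1645 = 51.1645

51.1645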